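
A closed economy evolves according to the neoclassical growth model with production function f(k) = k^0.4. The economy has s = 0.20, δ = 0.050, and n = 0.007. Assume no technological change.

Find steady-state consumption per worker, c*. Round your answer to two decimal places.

In steady state, investment equals break-even investment: s·k^α = (n + δ)·k.
Rearranging, k^(1−α) = s / (n + δ).
k^0.6 = 0.20 / (0.007 + 0.050) = 0.20 / 0.057 = 3.5088
k* = 3.5088^(1/0.6) ≈ 8.1021
y* = (k*)^α = 8.1021^0.4 ≈ 2.3091
c* = (1 − s)·y* = (1 − 0.20) × 2.3091 ≈ 1.8473

c* ≈ 1.85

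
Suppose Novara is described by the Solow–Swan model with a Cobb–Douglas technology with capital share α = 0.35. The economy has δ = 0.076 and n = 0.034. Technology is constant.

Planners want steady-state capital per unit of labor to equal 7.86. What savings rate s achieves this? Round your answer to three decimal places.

Steady state requires s·f(k) = (n + δ)·k, i.e. s·k^α = (n + δ)·k.
So s / (n + δ) = (k*)^(1−α) = 7.86^0.65 = 3.8197.
Therefore s = 3.8197 × (n + δ) = 3.8197 × 0.110 = 0.4202.

s ≈ 0.420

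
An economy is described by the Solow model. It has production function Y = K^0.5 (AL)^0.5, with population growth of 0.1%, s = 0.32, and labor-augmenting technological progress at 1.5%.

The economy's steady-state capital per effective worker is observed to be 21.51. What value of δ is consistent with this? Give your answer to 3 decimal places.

Steady state requires s·f(k) = (n + g + δ)·k, i.e. s·k^α = (n + g + δ)·k.
So s / (n + g + δ) = (k*)^(1−α) = 21.51^0.5 = 4.6379.
Therefore n + g + δ = s / 4.6379 = 0.32 / 4.6379 = 0.0690, so δ = 0.0690 − 0.016 = 0.0530.

δ ≈ 0.053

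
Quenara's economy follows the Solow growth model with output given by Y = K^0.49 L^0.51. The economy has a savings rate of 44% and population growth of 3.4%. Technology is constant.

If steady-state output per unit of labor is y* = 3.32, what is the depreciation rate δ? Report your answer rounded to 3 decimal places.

In steady state, investment equals break-even investment: s·k^α = (n + δ)·k.
Since y* = [s/(n + δ)]^(α/(1−α)), we have s/(n + δ) = (y*)^((1−α)/α) = 3.32^1.0408 = 3.4866.
Therefore n + δ = s / 3.4866 = 0.44 / 3.4866 = 0.1262, so δ = 0.1262 − 0.034 = 0.0922.

δ ≈ 0.092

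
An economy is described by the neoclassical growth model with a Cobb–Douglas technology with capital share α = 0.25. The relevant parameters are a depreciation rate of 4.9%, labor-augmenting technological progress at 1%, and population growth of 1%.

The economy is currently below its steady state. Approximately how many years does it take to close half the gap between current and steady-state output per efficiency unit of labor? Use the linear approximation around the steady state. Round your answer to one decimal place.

t_½ ≈ 13.4 years

Near the steady state the convergence rate is λ = (1 − α)(n + g + δ).
λ = (1 − 0.25) × 0.069 = 0.75 × 0.069 = 0.05175
Half-life = ln 2 / λ = 0.6931 / 0.05175 ≈ 13.39 years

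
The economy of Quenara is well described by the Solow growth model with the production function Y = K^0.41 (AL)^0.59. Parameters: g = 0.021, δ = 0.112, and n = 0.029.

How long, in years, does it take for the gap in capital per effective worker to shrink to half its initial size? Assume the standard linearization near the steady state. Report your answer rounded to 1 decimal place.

Near the steady state the convergence rate is λ = (1 − α)(n + g + δ).
λ = (1 − 0.41) × 0.162 = 0.59 × 0.162 = 0.09558
Half-life = ln 2 / λ = 0.6931 / 0.09558 ≈ 7.25 years

about 7.3 years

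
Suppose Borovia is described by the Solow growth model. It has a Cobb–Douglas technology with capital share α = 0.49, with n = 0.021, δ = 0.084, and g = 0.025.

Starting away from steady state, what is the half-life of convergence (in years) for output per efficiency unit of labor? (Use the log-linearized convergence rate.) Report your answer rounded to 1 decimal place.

t_½ ≈ 10.5 years

Near the steady state the convergence rate is λ = (1 − α)(n + g + δ).
λ = (1 − 0.49) × 0.130 = 0.51 × 0.130 = 0.0663
Half-life = ln 2 / λ = 0.6931 / 0.0663 ≈ 10.45 years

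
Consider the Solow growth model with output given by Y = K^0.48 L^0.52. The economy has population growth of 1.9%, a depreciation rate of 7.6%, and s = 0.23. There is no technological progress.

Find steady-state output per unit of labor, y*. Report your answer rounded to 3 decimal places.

In steady state, investment equals break-even investment: s·k^α = (n + δ)·k.
Dividing both sides by k: k^(1−α) = s / (n + δ).
k^0.52 = 0.23 / (0.019 + 0.076) = 0.23 / 0.095 = 2.4211
k* = 2.4211^(1/0.52) ≈ 5.4763
y* = (k*)^α = 5.4763^0.48 ≈ 2.2619

y* = 2.262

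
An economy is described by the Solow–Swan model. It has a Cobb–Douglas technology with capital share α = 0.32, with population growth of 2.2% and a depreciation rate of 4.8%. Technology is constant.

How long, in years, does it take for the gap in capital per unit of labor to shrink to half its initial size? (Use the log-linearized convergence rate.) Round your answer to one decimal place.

t_½ ≈ 14.6 years

Near the steady state the convergence rate is λ = (1 − α)(n + δ).
λ = (1 − 0.32) × 0.070 = 0.68 × 0.070 = 0.0476
Half-life = ln 2 / λ = 0.6931 / 0.0476 ≈ 14.56 years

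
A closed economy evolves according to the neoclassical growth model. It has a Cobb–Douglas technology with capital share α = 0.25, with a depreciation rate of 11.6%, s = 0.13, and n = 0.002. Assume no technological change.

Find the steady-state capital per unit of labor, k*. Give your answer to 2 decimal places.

In steady state, investment equals break-even investment: s·k^α = (n + δ)·k.
Dividing both sides by k: k^(1−α) = s / (n + δ).
k^0.75 = 0.13 / (0.002 + 0.116) = 0.13 / 0.118 = 1.1017
k* = 1.1017^(1/0.75) ≈ 1.1378

k* ≈ 1.14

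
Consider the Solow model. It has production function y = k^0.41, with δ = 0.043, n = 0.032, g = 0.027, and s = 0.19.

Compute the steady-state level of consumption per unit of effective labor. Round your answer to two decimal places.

c* = 1.25

At the steady state, Δk = 0, so s·k^α = (n + g + δ)·k.
Dividing both sides by k: k^(1−α) = s / (n + g + δ).
k^0.59 = 0.19 / (0.032 + 0.027 + 0.043) = 0.19 / 0.102 = 1.8627
k* = 1.8627^(1/0.59) ≈ 2.8699
y* = (k*)^α = 2.8699^0.41 ≈ 1.5407
c* = (1 − s)·y* = (1 − 0.19) × 1.5407 ≈ 1.2480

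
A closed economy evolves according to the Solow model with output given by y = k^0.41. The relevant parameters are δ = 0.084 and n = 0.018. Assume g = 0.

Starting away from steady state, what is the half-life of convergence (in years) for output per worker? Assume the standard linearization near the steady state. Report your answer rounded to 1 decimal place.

half-life ≈ 11.5 years

Near the steady state the convergence rate is λ = (1 − α)(n + δ).
λ = (1 − 0.41) × 0.102 = 0.59 × 0.102 = 0.06018
Half-life = ln 2 / λ = 0.6931 / 0.06018 ≈ 11.52 years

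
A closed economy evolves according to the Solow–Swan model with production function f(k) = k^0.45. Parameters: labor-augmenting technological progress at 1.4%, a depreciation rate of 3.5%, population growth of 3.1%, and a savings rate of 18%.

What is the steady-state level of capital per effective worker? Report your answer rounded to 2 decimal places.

k* ≈ 4.37

In steady state, investment equals break-even investment: s·k^α = (n + g + δ)·k.
Dividing both sides by k: k^(1−α) = s / (n + g + δ).
k^0.55 = 0.18 / (0.031 + 0.014 + 0.035) = 0.18 / 0.080 = 2.2500
k* = 2.2500^(1/0.55) ≈ 4.3685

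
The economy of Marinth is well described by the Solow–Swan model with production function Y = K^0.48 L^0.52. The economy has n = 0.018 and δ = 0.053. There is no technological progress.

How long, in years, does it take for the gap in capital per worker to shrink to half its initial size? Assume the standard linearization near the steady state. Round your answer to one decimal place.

t_½ ≈ 18.8 years

Near the steady state the convergence rate is λ = (1 − α)(n + δ).
λ = (1 − 0.48) × 0.071 = 0.52 × 0.071 = 0.03692
Half-life = ln 2 / λ = 0.6931 / 0.03692 ≈ 18.77 years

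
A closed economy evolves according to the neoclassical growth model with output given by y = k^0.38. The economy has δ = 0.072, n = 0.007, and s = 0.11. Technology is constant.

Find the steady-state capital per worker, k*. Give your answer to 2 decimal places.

k* = 1.71

In steady state, investment equals break-even investment: s·k^α = (n + δ)·k.
Dividing both sides by k: k^(1−α) = s / (n + δ).
k^0.62 = 0.11 / (0.007 + 0.072) = 0.11 / 0.079 = 1.3924
k* = 1.3924^(1/0.62) ≈ 1.7056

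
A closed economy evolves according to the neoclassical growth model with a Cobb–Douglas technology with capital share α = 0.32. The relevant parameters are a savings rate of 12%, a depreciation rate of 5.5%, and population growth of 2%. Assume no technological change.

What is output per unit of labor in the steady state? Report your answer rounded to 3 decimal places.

At the steady state, Δk = 0, so s·k^α = (n + δ)·k.
Rearranging, k^(1−α) = s / (n + δ).
k^0.68 = 0.12 / (0.020 + 0.055) = 0.12 / 0.075 = 1.6000
k* = 1.6000^(1/0.68) ≈ 1.9961
y* = (k*)^α = 1.9961^0.32 ≈ 1.2476

y* ≈ 1.248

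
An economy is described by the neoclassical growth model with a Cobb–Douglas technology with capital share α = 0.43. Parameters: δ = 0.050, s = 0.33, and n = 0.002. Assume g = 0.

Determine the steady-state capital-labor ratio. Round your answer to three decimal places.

k* = 25.581

Steady state requires s·f(k) = (n + δ)·k, i.e. s·k^α = (n + δ)·k.
Rearranging, k^(1−α) = s / (n + δ).
k^0.57 = 0.33 / (0.002 + 0.050) = 0.33 / 0.052 = 6.3462
k* = 6.3462^(1/0.57) ≈ 25.5811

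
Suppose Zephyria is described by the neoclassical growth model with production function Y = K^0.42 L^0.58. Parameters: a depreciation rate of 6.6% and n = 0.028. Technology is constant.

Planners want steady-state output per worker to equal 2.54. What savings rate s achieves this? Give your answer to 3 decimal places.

At the steady state, Δk = 0, so s·k^α = (n + δ)·k.
Since y* = [s/(n + δ)]^(α/(1−α)), we have s/(n + δ) = (y*)^((1−α)/α) = 2.54^1.381 = 3.6231.
Therefore s = 3.6231 × (n + δ) = 3.6231 × 0.094 = 0.3406.

s ≈ 0.341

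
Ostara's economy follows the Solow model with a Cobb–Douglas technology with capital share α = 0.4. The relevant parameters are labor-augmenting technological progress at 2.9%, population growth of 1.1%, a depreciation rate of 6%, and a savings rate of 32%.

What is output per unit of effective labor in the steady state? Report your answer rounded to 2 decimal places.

At the steady state, Δk = 0, so s·k^α = (n + g + δ)·k.
Dividing both sides by k: k^(1−α) = s / (n + g + δ).
k^0.6 = 0.32 / (0.011 + 0.029 + 0.060) = 0.32 / 0.100 = 3.2000
k* = 3.2000^(1/0.6) ≈ 6.9489
y* = (k*)^α = 6.9489^0.4 ≈ 2.1715

y* ≈ 2.17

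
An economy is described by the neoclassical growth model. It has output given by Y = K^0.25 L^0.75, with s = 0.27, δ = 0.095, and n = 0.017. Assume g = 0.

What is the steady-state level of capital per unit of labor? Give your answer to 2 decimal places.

At the steady state, Δk = 0, so s·k^α = (n + δ)·k.
Rearranging, k^(1−α) = s / (n + δ).
k^0.75 = 0.27 / (0.017 + 0.095) = 0.27 / 0.112 = 2.4107
k* = 2.4107^(1/0.75) ≈ 3.2324

k* = 3.23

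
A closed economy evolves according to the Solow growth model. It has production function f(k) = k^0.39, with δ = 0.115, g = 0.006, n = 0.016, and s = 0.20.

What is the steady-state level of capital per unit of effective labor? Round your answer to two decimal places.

Steady state requires s·f(k) = (n + g + δ)·k, i.e. s·k^α = (n + g + δ)·k.
Dividing both sides by k: k^(1−α) = s / (n + g + δ).
k^0.61 = 0.20 / (0.016 + 0.006 + 0.115) = 0.20 / 0.137 = 1.4599
k* = 1.4599^(1/0.61) ≈ 1.8594

k* = 1.86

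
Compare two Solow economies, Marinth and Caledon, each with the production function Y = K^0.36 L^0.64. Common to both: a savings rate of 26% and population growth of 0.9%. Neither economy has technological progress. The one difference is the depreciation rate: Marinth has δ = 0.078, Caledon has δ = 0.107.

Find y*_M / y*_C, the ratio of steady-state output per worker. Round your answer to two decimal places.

Steady-state y* = [s/(n + δ)]^(α/(1−α)), so the ratio is [ (s_M/(n + δ)_M) / (s_C/(n + δ)_C) ]^0.5625.
s_M/(n + δ)_M = 0.26/0.087 = 2.9885; s_C/(n + δ)_C = 0.26/0.116 = 2.2414.
Ratio = (2.9885/2.2414)^0.5625 = 1.3333^0.5625 ≈ 1.1756

y*_M / y*_C ≈ 1.18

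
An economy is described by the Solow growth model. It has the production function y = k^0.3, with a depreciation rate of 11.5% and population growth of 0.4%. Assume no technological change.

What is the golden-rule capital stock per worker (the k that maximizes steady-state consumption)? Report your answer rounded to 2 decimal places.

k_gold ≈ 3.75

The golden rule sets f'(k) = n + δ, i.e. α·k^(α−1) = n + δ.
So k^(1−α) = α / (n + δ) = 0.3 / 0.119 = 2.5210.
k_gold = 2.5210^(1/0.7) ≈ 3.7469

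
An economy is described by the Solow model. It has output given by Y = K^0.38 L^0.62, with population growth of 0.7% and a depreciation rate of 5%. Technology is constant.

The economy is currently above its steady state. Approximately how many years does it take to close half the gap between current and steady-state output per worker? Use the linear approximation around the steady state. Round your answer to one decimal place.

Near the steady state the convergence rate is λ = (1 − α)(n + δ).
λ = (1 − 0.38) × 0.057 = 0.62 × 0.057 = 0.03534
Half-life = ln 2 / λ = 0.6931 / 0.03534 ≈ 19.61 years

half-life ≈ 19.6 years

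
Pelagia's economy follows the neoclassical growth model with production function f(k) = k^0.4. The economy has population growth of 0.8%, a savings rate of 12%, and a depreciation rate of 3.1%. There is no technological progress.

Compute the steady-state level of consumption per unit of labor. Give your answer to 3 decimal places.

In steady state, investment equals break-even investment: s·k^α = (n + δ)·k.
Rearranging, k^(1−α) = s / (n + δ).
k^0.6 = 0.12 / (0.008 + 0.031) = 0.12 / 0.039 = 3.0769
k* = 3.0769^(1/0.6) ≈ 6.5091
y* = (k*)^α = 6.5091^0.4 ≈ 2.1155
c* = (1 − s)·y* = (1 − 0.12) × 2.1155 ≈ 1.8616

c* ≈ 1.862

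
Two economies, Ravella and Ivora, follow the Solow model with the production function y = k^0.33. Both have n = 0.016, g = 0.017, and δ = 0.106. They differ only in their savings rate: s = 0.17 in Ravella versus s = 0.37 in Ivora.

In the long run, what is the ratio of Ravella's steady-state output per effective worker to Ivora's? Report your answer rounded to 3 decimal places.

Steady-state y* = [s/(n + g + δ)]^(α/(1−α)), so the ratio is [ (s_R/(n + g + δ)_R) / (s_I/(n + g + δ)_I) ]^0.4925.
s_R/(n + g + δ)_R = 0.17/0.139 = 1.2230; s_I/(n + g + δ)_I = 0.37/0.139 = 2.6619.
Ratio = (1.2230/2.6619)^0.4925 = 0.4594^0.4925 ≈ 0.6818

y*_R / y*_I ≈ 0.682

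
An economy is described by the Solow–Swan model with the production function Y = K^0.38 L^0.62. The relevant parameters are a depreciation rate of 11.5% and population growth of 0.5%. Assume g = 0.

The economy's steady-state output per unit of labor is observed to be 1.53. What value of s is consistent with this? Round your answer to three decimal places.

Steady state requires s·f(k) = (n + δ)·k, i.e. s·k^α = (n + δ)·k.
Since y* = [s/(n + δ)]^(α/(1−α)), we have s/(n + δ) = (y*)^((1−α)/α) = 1.53^1.6316 = 2.0014.
Therefore s = 2.0014 × (n + δ) = 2.0014 × 0.120 = 0.2402.

s ≈ 0.240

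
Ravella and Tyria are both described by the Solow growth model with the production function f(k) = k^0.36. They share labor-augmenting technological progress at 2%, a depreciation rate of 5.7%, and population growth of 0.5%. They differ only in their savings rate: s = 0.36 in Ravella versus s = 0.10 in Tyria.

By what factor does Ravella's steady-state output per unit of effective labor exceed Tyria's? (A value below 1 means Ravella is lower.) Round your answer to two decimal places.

y*_R / y*_T ≈ 2.06

Steady-state y* = [s/(n + g + δ)]^(α/(1−α)), so the ratio is [ (s_R/(n + g + δ)_R) / (s_T/(n + g + δ)_T) ]^0.5625.
s_R/(n + g + δ)_R = 0.36/0.082 = 4.3902; s_T/(n + g + δ)_T = 0.10/0.082 = 1.2195.
Ratio = (4.3902/1.2195)^0.5625 = 3.6000^0.5625 ≈ 2.0555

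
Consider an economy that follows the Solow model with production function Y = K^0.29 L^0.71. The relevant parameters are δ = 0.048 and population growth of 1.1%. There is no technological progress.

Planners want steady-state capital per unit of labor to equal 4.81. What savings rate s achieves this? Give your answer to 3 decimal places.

Steady state requires s·f(k) = (n + δ)·k, i.e. s·k^α = (n + δ)·k.
So s / (n + δ) = (k*)^(1−α) = 4.81^0.71 = 3.0502.
Therefore s = 3.0502 × (n + δ) = 3.0502 × 0.059 = 0.1800.

s ≈ 0.180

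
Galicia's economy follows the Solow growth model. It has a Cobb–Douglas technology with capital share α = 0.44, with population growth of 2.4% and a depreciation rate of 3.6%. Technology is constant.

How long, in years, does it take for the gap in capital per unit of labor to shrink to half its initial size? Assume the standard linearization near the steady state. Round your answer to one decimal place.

t_½ ≈ 20.6 years

Near the steady state the convergence rate is λ = (1 − α)(n + δ).
λ = (1 − 0.44) × 0.060 = 0.56 × 0.060 = 0.0336
Half-life = ln 2 / λ = 0.6931 / 0.0336 ≈ 20.63 years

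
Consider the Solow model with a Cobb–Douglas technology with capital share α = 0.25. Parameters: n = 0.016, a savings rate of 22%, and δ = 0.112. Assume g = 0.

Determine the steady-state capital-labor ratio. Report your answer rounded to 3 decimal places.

k* = 2.059

At the steady state, Δk = 0, so s·k^α = (n + δ)·k.
Rearranging, k^(1−α) = s / (n + δ).
k^0.75 = 0.22 / (0.016 + 0.112) = 0.22 / 0.128 = 1.7188
k* = 1.7188^(1/0.75) ≈ 2.0589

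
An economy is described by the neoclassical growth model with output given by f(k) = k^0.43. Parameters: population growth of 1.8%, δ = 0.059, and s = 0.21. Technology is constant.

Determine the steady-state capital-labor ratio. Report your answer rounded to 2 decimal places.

k* = 5.81

Steady state requires s·f(k) = (n + δ)·k, i.e. s·k^α = (n + δ)·k.
Dividing both sides by k: k^(1−α) = s / (n + δ).
k^0.57 = 0.21 / (0.018 + 0.059) = 0.21 / 0.077 = 2.7273
k* = 2.7273^(1/0.57) ≈ 5.8136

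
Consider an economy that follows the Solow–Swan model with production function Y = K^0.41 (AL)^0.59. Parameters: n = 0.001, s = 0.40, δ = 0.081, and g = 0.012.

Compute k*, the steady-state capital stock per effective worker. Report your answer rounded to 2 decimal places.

At the steady state, Δk = 0, so s·k^α = (n + g + δ)·k.
Rearranging, k^(1−α) = s / (n + g + δ).
k^0.59 = 0.40 / (0.001 + 0.012 + 0.081) = 0.40 / 0.094 = 4.2553
k* = 4.2553^(1/0.59) ≈ 11.6408

k* ≈ 11.64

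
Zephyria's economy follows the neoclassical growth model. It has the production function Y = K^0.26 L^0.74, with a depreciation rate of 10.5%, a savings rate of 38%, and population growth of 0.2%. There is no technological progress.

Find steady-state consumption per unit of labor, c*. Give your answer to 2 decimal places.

c* ≈ 0.97

In steady state, investment equals break-even investment: s·k^α = (n + δ)·k.
Rearranging, k^(1−α) = s / (n + δ).
k^0.74 = 0.38 / (0.002 + 0.105) = 0.38 / 0.107 = 3.5514
k* = 3.5514^(1/0.74) ≈ 5.5435
y* = (k*)^α = 5.5435^0.26 ≈ 1.5609
c* = (1 − s)·y* = (1 − 0.38) × 1.5609 ≈ 0.9678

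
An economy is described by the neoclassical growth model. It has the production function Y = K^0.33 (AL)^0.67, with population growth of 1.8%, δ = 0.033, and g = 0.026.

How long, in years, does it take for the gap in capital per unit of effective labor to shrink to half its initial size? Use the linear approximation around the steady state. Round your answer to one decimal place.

Near the steady state the convergence rate is λ = (1 − α)(n + g + δ).
λ = (1 − 0.33) × 0.077 = 0.67 × 0.077 = 0.05159
Half-life = ln 2 / λ = 0.6931 / 0.05159 ≈ 13.43 years

about 13.4 years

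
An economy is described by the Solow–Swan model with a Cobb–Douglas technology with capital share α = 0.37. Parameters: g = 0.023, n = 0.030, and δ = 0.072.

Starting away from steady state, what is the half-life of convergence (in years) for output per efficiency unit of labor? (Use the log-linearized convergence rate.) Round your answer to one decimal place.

Near the steady state the convergence rate is λ = (1 − α)(n + g + δ).
λ = (1 − 0.37) × 0.125 = 0.63 × 0.125 = 0.07875
Half-life = ln 2 / λ = 0.6931 / 0.07875 ≈ 8.80 years

t_½ ≈ 8.8 years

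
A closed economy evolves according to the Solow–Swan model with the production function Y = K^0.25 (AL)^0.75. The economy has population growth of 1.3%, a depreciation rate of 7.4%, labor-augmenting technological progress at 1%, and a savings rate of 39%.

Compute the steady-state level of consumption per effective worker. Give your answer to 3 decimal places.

Steady state requires s·f(k) = (n + g + δ)·k, i.e. s·k^α = (n + g + δ)·k.
Rearranging, k^(1−α) = s / (n + g + δ).
k^0.75 = 0.39 / (0.013 + 0.010 + 0.074) = 0.39 / 0.097 = 4.0206
k* = 4.0206^(1/0.75) ≈ 6.3932
y* = (k*)^α = 6.3932^0.25 ≈ 1.5901
c* = (1 − s)·y* = (1 − 0.39) × 1.5901 ≈ 0.9700

c* ≈ 0.970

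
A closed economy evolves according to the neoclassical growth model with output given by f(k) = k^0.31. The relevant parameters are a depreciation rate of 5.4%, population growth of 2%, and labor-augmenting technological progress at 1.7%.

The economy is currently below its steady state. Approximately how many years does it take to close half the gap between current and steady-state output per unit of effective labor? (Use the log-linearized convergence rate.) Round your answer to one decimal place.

half-life ≈ 11.0 years

Near the steady state the convergence rate is λ = (1 − α)(n + g + δ).
λ = (1 − 0.31) × 0.091 = 0.69 × 0.091 = 0.06279
Half-life = ln 2 / λ = 0.6931 / 0.06279 ≈ 11.04 years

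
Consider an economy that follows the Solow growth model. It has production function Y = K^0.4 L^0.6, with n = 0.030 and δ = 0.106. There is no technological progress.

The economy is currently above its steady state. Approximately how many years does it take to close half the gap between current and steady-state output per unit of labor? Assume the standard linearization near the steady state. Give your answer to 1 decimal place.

Near the steady state the convergence rate is λ = (1 − α)(n + δ).
λ = (1 − 0.4) × 0.136 = 0.6 × 0.136 = 0.0816
Half-life = ln 2 / λ = 0.6931 / 0.0816 ≈ 8.49 years

about 8.5 years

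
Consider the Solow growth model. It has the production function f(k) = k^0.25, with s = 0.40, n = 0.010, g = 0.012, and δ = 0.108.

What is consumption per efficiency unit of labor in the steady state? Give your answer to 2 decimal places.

c* ≈ 0.87

In steady state, investment equals break-even investment: s·k^α = (n + g + δ)·k.
Rearranging, k^(1−α) = s / (n + g + δ).
k^0.75 = 0.40 / (0.010 + 0.012 + 0.108) = 0.40 / 0.130 = 3.0769
k* = 3.0769^(1/0.75) ≈ 4.4753
y* = (k*)^α = 4.4753^0.25 ≈ 1.4545
c* = (1 − s)·y* = (1 − 0.40) × 1.4545 ≈ 0.8727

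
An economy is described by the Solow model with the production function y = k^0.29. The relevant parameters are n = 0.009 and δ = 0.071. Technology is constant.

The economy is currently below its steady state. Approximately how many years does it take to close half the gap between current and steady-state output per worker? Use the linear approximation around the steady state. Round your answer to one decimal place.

t_½ ≈ 12.2 years

Near the steady state the convergence rate is λ = (1 − α)(n + δ).
λ = (1 − 0.29) × 0.080 = 0.71 × 0.080 = 0.0568
Half-life = ln 2 / λ = 0.6931 / 0.0568 ≈ 12.20 years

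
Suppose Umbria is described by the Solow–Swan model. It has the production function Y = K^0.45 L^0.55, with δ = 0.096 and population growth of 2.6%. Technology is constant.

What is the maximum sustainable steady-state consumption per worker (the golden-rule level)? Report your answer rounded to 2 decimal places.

c_gold ≈ 1.60

At the golden rule, f'(k) = n + δ, so α·k^(α−1) = n + δ and k_gold = (α/(n + δ))^(1/(1−α)).
k_gold = (0.45/0.122)^(1/0.55) = 3.6885^1.8182 ≈ 10.7312
c_gold = f(k_gold) − (n + δ)·k_gold = 2.9093 − 0.122×10.7312 ≈ 1.6001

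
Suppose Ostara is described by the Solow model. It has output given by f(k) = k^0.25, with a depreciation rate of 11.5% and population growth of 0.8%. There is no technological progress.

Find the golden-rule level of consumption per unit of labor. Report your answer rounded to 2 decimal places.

At the golden rule, f'(k) = n + δ, so α·k^(α−1) = n + δ and k_gold = (α/(n + δ))^(1/(1−α)).
k_gold = (0.25/0.123)^(1/0.75) = 2.0325^1.3333 ≈ 2.5745
c_gold = f(k_gold) − (n + δ)·k_gold = 1.2667 − 0.123×2.5745 ≈ 0.9500

c_gold ≈ 0.95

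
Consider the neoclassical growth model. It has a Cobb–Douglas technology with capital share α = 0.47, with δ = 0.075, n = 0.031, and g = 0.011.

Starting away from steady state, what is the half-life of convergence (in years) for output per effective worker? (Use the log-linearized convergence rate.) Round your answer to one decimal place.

t_½ ≈ 11.2 years

Near the steady state the convergence rate is λ = (1 − α)(n + g + δ).
λ = (1 − 0.47) × 0.117 = 0.53 × 0.117 = 0.06201
Half-life = ln 2 / λ = 0.6931 / 0.06201 ≈ 11.18 years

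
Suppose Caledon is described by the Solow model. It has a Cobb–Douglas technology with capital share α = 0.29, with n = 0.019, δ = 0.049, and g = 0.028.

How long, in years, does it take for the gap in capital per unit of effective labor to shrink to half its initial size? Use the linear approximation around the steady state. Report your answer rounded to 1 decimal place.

Near the steady state the convergence rate is λ = (1 − α)(n + g + δ).
λ = (1 − 0.29) × 0.096 = 0.71 × 0.096 = 0.06816
Half-life = ln 2 / λ = 0.6931 / 0.06816 ≈ 10.17 years

half-life ≈ 10.2 years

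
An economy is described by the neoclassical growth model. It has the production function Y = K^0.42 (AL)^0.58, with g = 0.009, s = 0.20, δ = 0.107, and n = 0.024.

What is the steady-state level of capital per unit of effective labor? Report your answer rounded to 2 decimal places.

k* = 1.85

In steady state, investment equals break-even investment: s·k^α = (n + g + δ)·k.
Dividing both sides by k: k^(1−α) = s / (n + g + δ).
k^0.58 = 0.20 / (0.024 + 0.009 + 0.107) = 0.20 / 0.140 = 1.4286
k* = 1.4286^(1/0.58) ≈ 1.8496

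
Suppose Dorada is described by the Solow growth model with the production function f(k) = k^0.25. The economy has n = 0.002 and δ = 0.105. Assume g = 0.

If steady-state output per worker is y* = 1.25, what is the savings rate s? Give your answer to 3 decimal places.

In steady state, investment equals break-even investment: s·k^α = (n + δ)·k.
Since y* = [s/(n + δ)]^(α/(1−α)), we have s/(n + δ) = (y*)^((1−α)/α) = 1.25^3 = 1.9531.
Therefore s = 1.9531 × (n + δ) = 1.9531 × 0.107 = 0.2090.

s ≈ 0.209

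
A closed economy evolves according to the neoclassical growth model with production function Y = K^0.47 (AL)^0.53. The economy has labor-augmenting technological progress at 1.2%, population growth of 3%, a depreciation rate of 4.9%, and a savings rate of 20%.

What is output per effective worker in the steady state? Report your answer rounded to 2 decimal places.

y* = 2.01

Steady state requires s·f(k) = (n + g + δ)·k, i.e. s·k^α = (n + g + δ)·k.
Dividing both sides by k: k^(1−α) = s / (n + g + δ).
k^0.53 = 0.20 / (0.030 + 0.012 + 0.049) = 0.20 / 0.091 = 2.1978
k* = 2.1978^(1/0.53) ≈ 4.4184
y* = (k*)^α = 4.4184^0.47 ≈ 2.0104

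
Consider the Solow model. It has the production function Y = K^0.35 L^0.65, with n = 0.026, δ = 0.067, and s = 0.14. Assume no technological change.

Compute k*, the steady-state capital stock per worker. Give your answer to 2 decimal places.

k* = 1.88

In steady state, investment equals break-even investment: s·k^α = (n + δ)·k.
Dividing both sides by k: k^(1−α) = s / (n + δ).
k^0.65 = 0.14 / (0.026 + 0.067) = 0.14 / 0.093 = 1.5054
k* = 1.5054^(1/0.65) ≈ 1.8763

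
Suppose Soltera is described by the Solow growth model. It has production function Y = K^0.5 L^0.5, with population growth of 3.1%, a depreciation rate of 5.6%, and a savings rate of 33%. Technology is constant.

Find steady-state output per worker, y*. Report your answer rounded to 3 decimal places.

y* = 3.793

Steady state requires s·f(k) = (n + δ)·k, i.e. s·k^α = (n + δ)·k.
Rearranging, k^(1−α) = s / (n + δ).
k^0.5 = 0.33 / (0.031 + 0.056) = 0.33 / 0.087 = 3.7931
k* = 3.7931^(1/0.5) ≈ 14.3876
y* = (k*)^α = 14.3876^0.5 ≈ 3.7931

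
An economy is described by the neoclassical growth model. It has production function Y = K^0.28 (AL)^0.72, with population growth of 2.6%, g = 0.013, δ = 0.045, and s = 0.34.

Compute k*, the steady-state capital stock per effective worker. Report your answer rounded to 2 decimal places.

At the steady state, Δk = 0, so s·k^α = (n + g + δ)·k.
Rearranging, k^(1−α) = s / (n + g + δ).
k^0.72 = 0.34 / (0.026 + 0.013 + 0.045) = 0.34 / 0.084 = 4.0476
k* = 4.0476^(1/0.72) ≈ 6.9716

k* ≈ 6.97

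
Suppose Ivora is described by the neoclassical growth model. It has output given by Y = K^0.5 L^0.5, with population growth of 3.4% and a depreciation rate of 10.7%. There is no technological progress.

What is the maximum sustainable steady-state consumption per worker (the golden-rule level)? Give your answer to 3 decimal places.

At the golden rule, f'(k) = n + δ, so α·k^(α−1) = n + δ and k_gold = (α/(n + δ))^(1/(1−α)).
k_gold = (0.5/0.141)^(1/0.5) = 3.5461^2 ≈ 12.5748
c_gold = f(k_gold) − (n + δ)·k_gold = 3.5461 − 0.141×12.5748 ≈ 1.7731

c_gold ≈ 1.773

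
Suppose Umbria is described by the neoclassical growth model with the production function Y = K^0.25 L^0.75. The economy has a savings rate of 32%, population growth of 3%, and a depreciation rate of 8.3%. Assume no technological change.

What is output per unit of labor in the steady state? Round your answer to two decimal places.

Steady state requires s·f(k) = (n + δ)·k, i.e. s·k^α = (n + δ)·k.
Rearranging, k^(1−α) = s / (n + δ).
k^0.75 = 0.32 / (0.030 + 0.083) = 0.32 / 0.113 = 2.8319
k* = 2.8319^(1/0.75) ≈ 4.0065
y* = (k*)^α = 4.0065^0.25 ≈ 1.4148

y* = 1.41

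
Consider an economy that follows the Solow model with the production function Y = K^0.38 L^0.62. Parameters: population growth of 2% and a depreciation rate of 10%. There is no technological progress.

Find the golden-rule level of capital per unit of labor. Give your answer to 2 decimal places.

The golden rule sets f'(k) = n + δ, i.e. α·k^(α−1) = n + δ.
So k^(1−α) = α / (n + δ) = 0.38 / 0.120 = 3.1667.
k_gold = 3.1667^(1/0.62) ≈ 6.4185

k_gold ≈ 6.42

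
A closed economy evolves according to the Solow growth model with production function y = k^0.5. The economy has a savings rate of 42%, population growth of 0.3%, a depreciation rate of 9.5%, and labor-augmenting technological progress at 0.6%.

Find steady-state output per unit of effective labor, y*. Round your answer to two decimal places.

y* ≈ 4.04

In steady state, investment equals break-even investment: s·k^α = (n + g + δ)·k.
Rearranging, k^(1−α) = s / (n + g + δ).
k^0.5 = 0.42 / (0.003 + 0.006 + 0.095) = 0.42 / 0.104 = 4.0385
k* = 4.0385^(1/0.5) ≈ 16.3095
y* = (k*)^α = 16.3095^0.5 ≈ 4.0385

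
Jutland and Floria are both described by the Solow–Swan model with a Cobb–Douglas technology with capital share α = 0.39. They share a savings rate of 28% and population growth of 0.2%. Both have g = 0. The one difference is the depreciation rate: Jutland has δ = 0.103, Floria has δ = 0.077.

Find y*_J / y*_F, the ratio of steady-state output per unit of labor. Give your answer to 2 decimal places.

ratio ≈ 0.83

Steady-state y* = [s/(n + δ)]^(α/(1−α)), so the ratio is [ (s_J/(n + δ)_J) / (s_F/(n + δ)_F) ]^0.6393.
s_J/(n + δ)_J = 0.28/0.105 = 2.6667; s_F/(n + δ)_F = 0.28/0.079 = 3.5443.
Ratio = (2.6667/3.5443)^0.6393 = 0.7524^0.6393 ≈ 0.8337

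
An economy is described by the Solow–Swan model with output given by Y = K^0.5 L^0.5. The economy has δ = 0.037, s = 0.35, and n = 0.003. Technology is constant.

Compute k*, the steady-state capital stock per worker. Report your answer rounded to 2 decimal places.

Steady state requires s·f(k) = (n + δ)·k, i.e. s·k^α = (n + δ)·k.
Rearranging, k^(1−α) = s / (n + δ).
k^0.5 = 0.35 / (0.003 + 0.037) = 0.35 / 0.040 = 8.7500
k* = 8.7500^(1/0.5) ≈ 76.5625

k* ≈ 76.56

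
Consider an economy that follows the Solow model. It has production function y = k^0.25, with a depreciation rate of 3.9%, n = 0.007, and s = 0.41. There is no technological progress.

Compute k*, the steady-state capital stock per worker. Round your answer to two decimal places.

At the steady state, Δk = 0, so s·k^α = (n + δ)·k.
Rearranging, k^(1−α) = s / (n + δ).
k^0.75 = 0.41 / (0.007 + 0.039) = 0.41 / 0.046 = 8.9130
k* = 8.9130^(1/0.75) ≈ 18.4799

k* = 18.48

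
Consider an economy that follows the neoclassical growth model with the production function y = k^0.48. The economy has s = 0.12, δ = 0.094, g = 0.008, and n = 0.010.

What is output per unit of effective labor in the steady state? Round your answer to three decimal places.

y* ≈ 1.066

Steady state requires s·f(k) = (n + g + δ)·k, i.e. s·k^α = (n + g + δ)·k.
Dividing both sides by k: k^(1−α) = s / (n + g + δ).
k^0.52 = 0.12 / (0.010 + 0.008 + 0.094) = 0.12 / 0.112 = 1.0714
k* = 1.0714^(1/0.52) ≈ 1.1418
y* = (k*)^α = 1.1418^0.48 ≈ 1.0657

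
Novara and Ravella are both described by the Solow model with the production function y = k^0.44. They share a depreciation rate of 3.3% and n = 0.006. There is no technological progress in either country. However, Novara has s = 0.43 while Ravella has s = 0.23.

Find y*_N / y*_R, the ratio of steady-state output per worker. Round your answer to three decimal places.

Steady-state y* = [s/(n + δ)]^(α/(1−α)), so the ratio is [ (s_N/(n + δ)_N) / (s_R/(n + δ)_R) ]^0.7857.
s_N/(n + δ)_N = 0.43/0.039 = 11.0256; s_R/(n + δ)_R = 0.23/0.039 = 5.8974.
Ratio = (11.0256/5.8974)^0.7857 = 1.8696^0.7857 ≈ 1.6350

ratio ≈ 1.635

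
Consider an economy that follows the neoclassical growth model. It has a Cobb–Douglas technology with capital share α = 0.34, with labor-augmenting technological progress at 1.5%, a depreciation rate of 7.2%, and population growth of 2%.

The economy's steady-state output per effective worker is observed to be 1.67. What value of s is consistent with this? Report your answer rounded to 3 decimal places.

s ≈ 0.290

In steady state, investment equals break-even investment: s·k^α = (n + g + δ)·k.
Since y* = [s/(n + g + δ)]^(α/(1−α)), we have s/(n + g + δ) = (y*)^((1−α)/α) = 1.67^1.9412 = 2.7061.
Therefore s = 2.7061 × (n + g + δ) = 2.7061 × 0.107 = 0.2896.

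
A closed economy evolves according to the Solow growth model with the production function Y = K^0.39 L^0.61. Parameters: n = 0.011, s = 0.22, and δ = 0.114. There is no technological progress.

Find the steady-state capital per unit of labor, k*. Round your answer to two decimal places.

In steady state, investment equals break-even investment: s·k^α = (n + δ)·k.
Dividing both sides by k: k^(1−α) = s / (n + δ).
k^0.61 = 0.22 / (0.011 + 0.114) = 0.22 / 0.125 = 1.7600
k* = 1.7600^(1/0.61) ≈ 2.5263

k* ≈ 2.53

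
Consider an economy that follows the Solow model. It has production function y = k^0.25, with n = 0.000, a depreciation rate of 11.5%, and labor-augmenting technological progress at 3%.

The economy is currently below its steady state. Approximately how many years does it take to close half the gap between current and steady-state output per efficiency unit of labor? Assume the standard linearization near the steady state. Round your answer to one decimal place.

half-life ≈ 6.4 years

Near the steady state the convergence rate is λ = (1 − α)(n + g + δ).
λ = (1 − 0.25) × 0.145 = 0.75 × 0.145 = 0.10875
Half-life = ln 2 / λ = 0.6931 / 0.10875 ≈ 6.37 years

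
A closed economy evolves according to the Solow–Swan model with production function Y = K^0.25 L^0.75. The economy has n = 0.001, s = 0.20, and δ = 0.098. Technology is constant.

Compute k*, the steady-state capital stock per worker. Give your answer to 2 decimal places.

k* = 2.55

At the steady state, Δk = 0, so s·k^α = (n + δ)·k.
Dividing both sides by k: k^(1−α) = s / (n + δ).
k^0.75 = 0.20 / (0.001 + 0.098) = 0.20 / 0.099 = 2.0202
k* = 2.0202^(1/0.75) ≈ 2.5538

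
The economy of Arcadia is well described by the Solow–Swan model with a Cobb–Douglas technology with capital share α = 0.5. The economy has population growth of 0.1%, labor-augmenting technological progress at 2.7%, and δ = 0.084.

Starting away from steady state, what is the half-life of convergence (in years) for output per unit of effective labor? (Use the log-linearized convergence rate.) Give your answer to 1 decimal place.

Near the steady state the convergence rate is λ = (1 − α)(n + g + δ).
λ = (1 − 0.5) × 0.112 = 0.5 × 0.112 = 0.0560
Half-life = ln 2 / λ = 0.6931 / 0.0560 ≈ 12.38 years

half-life ≈ 12.4 years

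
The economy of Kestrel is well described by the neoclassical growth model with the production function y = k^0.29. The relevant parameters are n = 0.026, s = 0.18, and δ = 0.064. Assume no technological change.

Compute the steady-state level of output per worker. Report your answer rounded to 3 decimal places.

Steady state requires s·f(k) = (n + δ)·k, i.e. s·k^α = (n + δ)·k.
Dividing both sides by k: k^(1−α) = s / (n + δ).
k^0.71 = 0.18 / (0.026 + 0.064) = 0.18 / 0.090 = 2.0000
k* = 2.0000^(1/0.71) ≈ 2.6545
y* = (k*)^α = 2.6545^0.29 ≈ 1.3273

y* = 1.327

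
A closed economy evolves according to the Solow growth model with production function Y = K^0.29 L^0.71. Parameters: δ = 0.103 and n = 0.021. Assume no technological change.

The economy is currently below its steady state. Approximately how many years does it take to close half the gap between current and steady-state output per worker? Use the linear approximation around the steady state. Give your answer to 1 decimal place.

Near the steady state the convergence rate is λ = (1 − α)(n + δ).
λ = (1 − 0.29) × 0.124 = 0.71 × 0.124 = 0.08804
Half-life = ln 2 / λ = 0.6931 / 0.08804 ≈ 7.87 years

about 7.9 years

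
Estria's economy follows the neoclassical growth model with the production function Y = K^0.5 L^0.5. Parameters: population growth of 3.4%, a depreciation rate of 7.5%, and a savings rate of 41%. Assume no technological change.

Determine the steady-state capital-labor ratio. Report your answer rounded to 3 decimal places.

In steady state, investment equals break-even investment: s·k^α = (n + δ)·k.
Rearranging, k^(1−α) = s / (n + δ).
k^0.5 = 0.41 / (0.034 + 0.075) = 0.41 / 0.109 = 3.7615
k* = 3.7615^(1/0.5) ≈ 14.1489

k* ≈ 14.149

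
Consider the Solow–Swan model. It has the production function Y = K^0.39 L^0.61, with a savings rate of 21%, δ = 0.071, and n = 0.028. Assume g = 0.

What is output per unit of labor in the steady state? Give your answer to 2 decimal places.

In steady state, investment equals break-even investment: s·k^α = (n + δ)·k.
Dividing both sides by k: k^(1−α) = s / (n + δ).
k^0.61 = 0.21 / (0.028 + 0.071) = 0.21 / 0.099 = 2.1212
k* = 2.1212^(1/0.61) ≈ 3.4307
y* = (k*)^α = 3.4307^0.39 ≈ 1.6173

y* ≈ 1.62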